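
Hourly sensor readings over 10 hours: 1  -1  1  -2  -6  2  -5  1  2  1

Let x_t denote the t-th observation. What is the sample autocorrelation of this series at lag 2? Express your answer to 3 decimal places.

Mean x̄ = (1 − 1 + 1 − 2 − 6 + 2 − 5 + 1 + 2 + 1)/10 = -0.6000
Numerator Σ_{t=1}^{8}(x_t−x̄)(x_{t+2}−x̄) = 9.8800
Denominator Σ(x_t−x̄)² = 74.4000
r_2 = 9.8800 / 74.4000 = 0.133

0.133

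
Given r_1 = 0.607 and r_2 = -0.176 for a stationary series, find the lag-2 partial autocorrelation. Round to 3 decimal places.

-0.862

φ_{22} = (r_2 − r_1²) / (1 − r_1²)
r_1² = (0.607)² = 0.368449
Numerator = -0.176 − 0.3684 = -0.5444; denominator = 1 − 0.3684 = 0.6316
φ_{22} = -0.5444 / 0.6316 = -0.862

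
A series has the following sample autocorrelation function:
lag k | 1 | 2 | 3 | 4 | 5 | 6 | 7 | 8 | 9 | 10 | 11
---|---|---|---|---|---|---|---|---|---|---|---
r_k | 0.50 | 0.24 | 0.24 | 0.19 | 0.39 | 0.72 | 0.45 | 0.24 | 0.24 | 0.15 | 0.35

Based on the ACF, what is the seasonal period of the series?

6

The largest autocorrelation is r_6 = 0.72; the remaining lags stay at or below 0.50. The elevated value at lag 1 (0.50), dropping to 0.24 at lag 2, reflects decaying short-term dependence rather than seasonality.
The dominant spike at lag 6 indicates a seasonal period of 6.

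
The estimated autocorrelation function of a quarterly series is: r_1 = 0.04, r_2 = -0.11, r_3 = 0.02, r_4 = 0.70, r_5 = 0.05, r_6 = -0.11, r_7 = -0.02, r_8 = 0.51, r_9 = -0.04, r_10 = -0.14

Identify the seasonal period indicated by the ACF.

The largest autocorrelation is r_4 = 0.70, with a weaker echo at lag 8 (0.51); the remaining lags stay at or below 0.05.
The dominant spike at lag 4 indicates a seasonal period of 4.

4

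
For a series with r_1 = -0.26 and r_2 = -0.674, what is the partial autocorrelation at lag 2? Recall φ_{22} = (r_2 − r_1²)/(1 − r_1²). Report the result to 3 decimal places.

φ_{22} = (r_2 − r_1²) / (1 − r_1²)
r_1² = (-0.26)² = 0.0676
Numerator = -0.674 − 0.0676 = -0.7416; denominator = 1 − 0.0676 = 0.9324
φ_{22} = -0.7416 / 0.9324 = -0.795

-0.795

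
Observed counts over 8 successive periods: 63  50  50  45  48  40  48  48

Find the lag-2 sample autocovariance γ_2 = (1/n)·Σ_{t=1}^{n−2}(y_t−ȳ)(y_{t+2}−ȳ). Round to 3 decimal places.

Mean ȳ = (63 + 50 + 50 + 45 + 48 + 40 + 48 + 48)/8 = 49.0000
Σ_{t=1}^{6}(y_t−ȳ)(y_{t+2}−ȳ) = 55.0000
γ_2 = 55.0000 / 8 = 6.875

6.875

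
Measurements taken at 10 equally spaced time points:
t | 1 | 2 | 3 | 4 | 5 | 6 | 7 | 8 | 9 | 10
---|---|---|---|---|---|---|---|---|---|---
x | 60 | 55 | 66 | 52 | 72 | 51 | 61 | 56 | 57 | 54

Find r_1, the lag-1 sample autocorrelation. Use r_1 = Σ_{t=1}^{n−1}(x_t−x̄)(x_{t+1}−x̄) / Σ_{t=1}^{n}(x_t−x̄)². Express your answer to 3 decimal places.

-0.734

Mean x̄ = (60 + 55 + 66 + 52 + 72 + 51 + 61 + 56 + 57 + 54)/10 = 58.4000
Numerator Σ_{t=1}^{9}(x_t−x̄)(x_{t+1}−x̄) = -283.5600
Denominator Σ(x_t−x̄)² = 386.4000
r_1 = -283.5600 / 386.4000 = -0.734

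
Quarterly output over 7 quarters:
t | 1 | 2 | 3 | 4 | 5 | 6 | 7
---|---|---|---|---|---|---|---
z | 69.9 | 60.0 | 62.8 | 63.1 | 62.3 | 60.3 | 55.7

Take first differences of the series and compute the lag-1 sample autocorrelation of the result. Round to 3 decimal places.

First differences Δz: -9.9, 2.8, 0.3, -0.8, -2.0, -4.6
Mean of differences = -2.3667
Numerator Σ(Δz_t−Δz̄)(Δz_{t+1}−Δz̄) = -21.2111
Denominator Σ(Δz_t−Δz̄)² = 98.1333
r_1(Δz) = -21.2111 / 98.1333 = -0.216

-0.216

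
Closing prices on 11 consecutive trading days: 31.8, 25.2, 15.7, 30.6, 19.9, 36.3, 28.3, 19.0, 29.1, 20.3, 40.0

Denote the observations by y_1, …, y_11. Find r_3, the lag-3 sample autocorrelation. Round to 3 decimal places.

Mean ȳ = (31.8 + 25.2 + 15.7 + 30.6 + 19.9 + 36.3 + 28.3 + 19.0 + 29.1 + 20.3 + 40.0)/11 = 26.9273
Numerator Σ_{t=1}^{8}(y_t−ȳ)(y_{t+3}−ȳ) = -106.8113
Denominator Σ(y_t−ȳ)² = 587.7618
r_3 = -106.8113 / 587.7618 = -0.182

-0.182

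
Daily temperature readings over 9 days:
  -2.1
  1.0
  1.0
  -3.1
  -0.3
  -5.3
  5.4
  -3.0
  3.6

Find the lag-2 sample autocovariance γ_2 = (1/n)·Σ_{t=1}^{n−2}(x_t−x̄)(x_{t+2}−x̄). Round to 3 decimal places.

4.860

Mean x̄ = (-2.1 + 1.0 + 1.0 − 3.1 − 0.3 − 5.3 + 5.4 − 3.0 + 3.6)/9 = -0.3111
Σ_{t=1}^{7}(x_t−x̄)(x_{t+2}−x̄) = 43.7409
γ_2 = 43.7409 / 9 = 4.860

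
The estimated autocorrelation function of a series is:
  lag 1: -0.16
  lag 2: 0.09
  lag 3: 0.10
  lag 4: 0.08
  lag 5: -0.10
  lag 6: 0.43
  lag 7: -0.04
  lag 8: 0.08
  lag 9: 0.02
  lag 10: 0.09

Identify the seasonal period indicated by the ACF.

6

The largest autocorrelation is r_6 = 0.43; the remaining lags stay at or below 0.10.
The dominant spike at lag 6 indicates a seasonal period of 6.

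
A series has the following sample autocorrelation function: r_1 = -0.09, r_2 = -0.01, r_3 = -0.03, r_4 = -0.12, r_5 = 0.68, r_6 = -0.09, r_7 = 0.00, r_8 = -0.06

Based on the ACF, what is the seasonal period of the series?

The largest autocorrelation is r_5 = 0.68; the remaining lags stay at or below 0.00.
The dominant spike at lag 5 indicates a seasonal period of 5.

5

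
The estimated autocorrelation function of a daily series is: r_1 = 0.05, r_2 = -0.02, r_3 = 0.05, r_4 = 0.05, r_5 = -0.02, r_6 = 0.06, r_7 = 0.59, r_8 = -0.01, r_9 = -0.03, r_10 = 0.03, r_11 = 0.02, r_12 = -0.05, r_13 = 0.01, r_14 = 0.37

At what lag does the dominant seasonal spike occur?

The largest autocorrelation is r_7 = 0.59, with a weaker echo at lag 14 (0.37); the remaining lags stay at or below 0.06.
The dominant spike at lag 7 indicates a seasonal period of 7.

7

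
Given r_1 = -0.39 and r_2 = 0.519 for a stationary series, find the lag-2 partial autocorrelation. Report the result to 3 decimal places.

0.433

φ_{22} = (r_2 − r_1²) / (1 − r_1²)
r_1² = (-0.39)² = 0.1521
Numerator = 0.519 − 0.1521 = 0.3669; denominator = 1 − 0.1521 = 0.8479
φ_{22} = 0.3669 / 0.8479 = 0.433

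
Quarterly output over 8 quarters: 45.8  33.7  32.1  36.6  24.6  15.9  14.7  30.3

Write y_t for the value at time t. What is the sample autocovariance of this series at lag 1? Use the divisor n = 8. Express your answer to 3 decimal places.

Mean ȳ = (45.8 + 33.7 + 32.1 + 36.6 + 24.6 + 15.9 + 14.7 + 30.3)/8 = 29.2125
Σ_{t=1}^{7}(y_t−ȳ)(y_{t+1}−ȳ) = 313.4698
γ_1 = 313.4698 / 8 = 39.184

39.184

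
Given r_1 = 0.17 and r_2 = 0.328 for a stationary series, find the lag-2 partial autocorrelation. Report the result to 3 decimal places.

0.308

φ_{22} = (r_2 − r_1²) / (1 − r_1²)
r_1² = (0.17)² = 0.0289
Numerator = 0.328 − 0.0289 = 0.2991; denominator = 1 − 0.0289 = 0.9711
φ_{22} = 0.2991 / 0.9711 = 0.308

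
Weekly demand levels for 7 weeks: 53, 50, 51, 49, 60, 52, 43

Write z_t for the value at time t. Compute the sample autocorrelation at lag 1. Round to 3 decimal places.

Mean z̄ = (53 + 50 + 51 + 49 + 60 + 52 + 43)/7 = 51.1429
Numerator Σ_{t=1}^{6}(z_t−z̄)(z_{t+1}−z̄) = -20.0204
Denominator Σ(z_t−z̄)² = 154.8571
r_1 = -20.0204 / 154.8571 = -0.129

-0.129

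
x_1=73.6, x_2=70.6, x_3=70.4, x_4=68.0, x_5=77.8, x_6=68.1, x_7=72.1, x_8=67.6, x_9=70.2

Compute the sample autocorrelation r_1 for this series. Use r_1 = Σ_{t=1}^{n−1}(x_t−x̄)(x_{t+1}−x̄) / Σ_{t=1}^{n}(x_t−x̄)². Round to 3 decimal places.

Mean x̄ = (73.6 + 70.6 + 70.4 + 68.0 + 77.8 + 68.1 + 72.1 + 67.6 + 70.2)/9 = 70.9333
Numerator Σ_{t=1}^{8}(x_t−x̄)(x_{t+1}−x̄) = -43.4944
Denominator Σ(x_t−x̄)² = 84.3000
r_1 = -43.4944 / 84.3000 = -0.516

-0.516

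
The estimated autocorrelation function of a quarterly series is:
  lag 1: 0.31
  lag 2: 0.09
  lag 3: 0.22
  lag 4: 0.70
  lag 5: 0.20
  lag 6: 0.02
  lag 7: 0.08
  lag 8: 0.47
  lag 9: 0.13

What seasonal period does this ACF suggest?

4

The largest autocorrelation is r_4 = 0.70, with a weaker echo at lag 8 (0.47); the remaining lags stay at or below 0.31. The elevated value at lag 1 (0.31), dropping to 0.09 at lag 2, reflects decaying short-term dependence rather than seasonality.
The dominant spike at lag 4 indicates a seasonal period of 4.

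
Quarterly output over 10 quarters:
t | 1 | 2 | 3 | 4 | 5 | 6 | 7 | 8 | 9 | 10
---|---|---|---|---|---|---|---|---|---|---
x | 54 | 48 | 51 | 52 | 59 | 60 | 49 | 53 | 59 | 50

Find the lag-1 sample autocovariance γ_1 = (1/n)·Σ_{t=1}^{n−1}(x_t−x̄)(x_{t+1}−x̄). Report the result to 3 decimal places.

Mean x̄ = (54 + 48 + 51 + 52 + 59 + 60 + 49 + 53 + 59 + 50)/10 = 53.5000
Σ_{t=1}^{9}(x_t−x̄)(x_{t+1}−x̄) = -6.7500
γ_1 = -6.7500 / 10 = -0.675

-0.675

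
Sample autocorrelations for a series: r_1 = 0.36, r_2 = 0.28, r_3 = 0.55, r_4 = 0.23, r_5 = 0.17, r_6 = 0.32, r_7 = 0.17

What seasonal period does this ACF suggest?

3

The largest autocorrelation is r_3 = 0.55; the remaining lags stay at or below 0.36. The elevated value at lag 1 (0.36), dropping to 0.28 at lag 2, reflects decaying short-term dependence rather than seasonality.
The dominant spike at lag 3 indicates a seasonal period of 3.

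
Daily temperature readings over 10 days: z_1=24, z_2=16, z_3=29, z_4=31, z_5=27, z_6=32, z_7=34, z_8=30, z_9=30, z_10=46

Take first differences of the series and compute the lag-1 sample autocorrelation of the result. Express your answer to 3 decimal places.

-0.288

First differences Δz: -8, 13, 2, -4, 5, 2, -4, 0, 16
Mean of differences = 2.4444
Numerator Σ(Δz_t−Δz̄)(Δz_{t+1}−Δz̄) = -144.1975
Denominator Σ(Δz_t−Δz̄)² = 500.2222
r_1(Δz) = -144.1975 / 500.2222 = -0.288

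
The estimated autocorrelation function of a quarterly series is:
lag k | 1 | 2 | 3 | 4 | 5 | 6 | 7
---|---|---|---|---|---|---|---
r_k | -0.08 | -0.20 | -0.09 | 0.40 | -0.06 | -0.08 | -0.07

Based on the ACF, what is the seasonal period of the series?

4

The largest autocorrelation is r_4 = 0.40; the remaining lags stay at or below -0.06.
The dominant spike at lag 4 indicates a seasonal period of 4.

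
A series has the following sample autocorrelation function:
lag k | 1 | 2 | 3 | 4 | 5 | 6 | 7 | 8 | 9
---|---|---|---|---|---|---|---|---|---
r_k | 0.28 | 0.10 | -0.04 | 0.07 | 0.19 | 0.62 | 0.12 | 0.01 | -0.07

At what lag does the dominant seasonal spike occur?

The largest autocorrelation is r_6 = 0.62; the remaining lags stay at or below 0.28. The elevated value at lag 1 (0.28), dropping to 0.10 at lag 2, reflects decaying short-term dependence rather than seasonality.
The dominant spike at lag 6 indicates a seasonal period of 6.

6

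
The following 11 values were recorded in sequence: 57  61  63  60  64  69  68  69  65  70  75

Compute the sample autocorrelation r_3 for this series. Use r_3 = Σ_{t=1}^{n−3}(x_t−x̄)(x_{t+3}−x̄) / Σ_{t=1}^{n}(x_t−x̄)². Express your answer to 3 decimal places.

Mean x̄ = (57 + 61 + 63 + 60 + 64 + 69 + 68 + 69 + 65 + 70 + 75)/11 = 65.5455
Numerator Σ_{t=1}^{8}(x_t−x̄)(x_{t+3}−x̄) = 68.3802
Denominator Σ(x_t−x̄)² = 272.7273
r_3 = 68.3802 / 272.7273 = 0.251

0.251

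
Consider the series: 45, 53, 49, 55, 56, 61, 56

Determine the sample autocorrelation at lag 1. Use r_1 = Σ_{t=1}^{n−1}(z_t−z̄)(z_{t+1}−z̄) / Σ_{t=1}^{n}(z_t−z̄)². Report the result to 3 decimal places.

0.248

Mean z̄ = (45 + 53 + 49 + 55 + 56 + 61 + 56)/7 = 53.5714
Deviations from mean: -8.5714, -0.5714, -4.5714, 1.4286, 2.4286, 7.4286, 2.4286
Numerator Σ_{t=1}^{6}(z_t−z̄)(z_{t+1}−z̄) = 40.5306
Denominator Σ(z_t−z̄)² = 163.7143
r_1 = 40.5306 / 163.7143 = 0.248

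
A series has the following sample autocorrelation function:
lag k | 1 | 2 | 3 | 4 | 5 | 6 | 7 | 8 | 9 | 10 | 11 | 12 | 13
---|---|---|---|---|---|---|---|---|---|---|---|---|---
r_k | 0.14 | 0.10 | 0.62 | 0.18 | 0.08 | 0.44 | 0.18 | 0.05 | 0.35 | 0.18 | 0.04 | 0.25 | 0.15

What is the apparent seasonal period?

3

The largest autocorrelation is r_3 = 0.62, with weaker echoes at lags 6 (0.44), 9 (0.35) and 12 (0.25); the remaining lags stay at or below 0.18.
The dominant spike at lag 3 indicates a seasonal period of 3.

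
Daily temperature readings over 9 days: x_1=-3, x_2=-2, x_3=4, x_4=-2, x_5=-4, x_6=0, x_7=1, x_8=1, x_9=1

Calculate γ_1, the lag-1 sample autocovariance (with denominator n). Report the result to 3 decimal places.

-0.121

Mean x̄ = (-3 − 2 + 4 − 2 − 4 + 0 + 1 + 1 + 1)/9 = -0.4444
Σ_{t=1}^{8}(x_t−x̄)(x_{t+1}−x̄) = -1.0864
γ_1 = -1.0864 / 9 = -0.121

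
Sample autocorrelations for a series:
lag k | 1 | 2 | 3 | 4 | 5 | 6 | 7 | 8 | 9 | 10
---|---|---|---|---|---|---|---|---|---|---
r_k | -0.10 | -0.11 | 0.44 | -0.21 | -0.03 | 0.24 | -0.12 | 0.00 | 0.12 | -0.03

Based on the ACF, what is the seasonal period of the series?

The largest autocorrelation is r_3 = 0.44, with a weaker echo at lag 6 (0.24); the remaining lags stay at or below 0.12.
The dominant spike at lag 3 indicates a seasonal period of 3.

3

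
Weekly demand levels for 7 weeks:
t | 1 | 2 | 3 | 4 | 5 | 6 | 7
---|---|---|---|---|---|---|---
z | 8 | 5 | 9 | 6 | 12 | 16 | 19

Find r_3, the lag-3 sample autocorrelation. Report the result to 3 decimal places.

-0.261

Mean z̄ = (8 + 5 + 9 + 6 + 12 + 16 + 19)/7 = 10.7143
Σ(z_t−z̄)(z_{t+3}−z̄) = (12.7959) + (-7.3469) + (-9.0612) + (-39.0612) = -42.6735
Denominator Σ(z_t−z̄)² = 163.4286
r_3 = -42.6735 / 163.4286 = -0.261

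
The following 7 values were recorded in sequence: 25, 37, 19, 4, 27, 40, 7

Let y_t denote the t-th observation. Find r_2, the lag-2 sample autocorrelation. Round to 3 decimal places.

Mean ȳ = (25 + 37 + 19 + 4 + 27 + 40 + 7)/7 = 22.7143
Deviations from mean: 2.2857, 14.2857, -3.7143, -18.7143, 4.2857, 17.2857, -15.7143
Σ(y_t−ȳ)(y_{t+2}−ȳ) = (-8.4898) + (-267.3469) + (-15.9184) + (-323.4898) + (-67.3469) = -682.5918
Denominator Σ(y_t−ȳ)² = 1137.4286
r_2 = -682.5918 / 1137.4286 = -0.600

-0.600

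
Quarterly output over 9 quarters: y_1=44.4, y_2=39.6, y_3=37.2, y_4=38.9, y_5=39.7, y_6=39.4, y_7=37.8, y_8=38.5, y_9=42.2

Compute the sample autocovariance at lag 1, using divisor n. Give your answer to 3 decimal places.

0.214

Mean ȳ = (44.4 + 39.6 + 37.2 + 38.9 + 39.7 + 39.4 + 37.8 + 38.5 + 42.2)/9 = 39.7444
Σ_{t=1}^{8}(y_t−ȳ)(y_{t+1}−ȳ) = 1.9302
γ_1 = 1.9302 / 9 = 0.214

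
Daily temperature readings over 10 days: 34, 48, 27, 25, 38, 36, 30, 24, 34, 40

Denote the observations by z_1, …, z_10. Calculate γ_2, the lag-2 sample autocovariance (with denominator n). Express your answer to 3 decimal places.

Mean z̄ = (34 + 48 + 27 + 25 + 38 + 36 + 30 + 24 + 34 + 40)/10 = 33.6000
Σ_{t=1}^{8}(z_t−z̄)(z_{t+2}−z̄) = -277.9200
γ_2 = -277.9200 / 10 = -27.792

-27.792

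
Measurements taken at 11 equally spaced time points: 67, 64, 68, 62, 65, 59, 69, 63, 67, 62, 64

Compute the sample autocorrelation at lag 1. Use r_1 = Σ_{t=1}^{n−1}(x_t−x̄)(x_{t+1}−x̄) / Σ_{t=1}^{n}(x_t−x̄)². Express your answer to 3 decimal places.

-0.617

Mean x̄ = (67 + 64 + 68 + 62 + 65 + 59 + 69 + 63 + 67 + 62 + 64)/11 = 64.5455
Numerator Σ_{t=1}^{10}(x_t−x̄)(x_{t+1}−x̄) = -55.9339
Denominator Σ(x_t−x̄)² = 90.7273
r_1 = -55.9339 / 90.7273 = -0.617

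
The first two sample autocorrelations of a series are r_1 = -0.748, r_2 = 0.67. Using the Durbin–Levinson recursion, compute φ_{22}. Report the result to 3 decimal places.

φ_{22} = (r_2 − r_1²) / (1 − r_1²)
r_1² = (-0.748)² = 0.559504
Numerator = 0.67 − 0.5595 = 0.1105; denominator = 1 − 0.5595 = 0.4405
φ_{22} = 0.1105 / 0.4405 = 0.251

0.251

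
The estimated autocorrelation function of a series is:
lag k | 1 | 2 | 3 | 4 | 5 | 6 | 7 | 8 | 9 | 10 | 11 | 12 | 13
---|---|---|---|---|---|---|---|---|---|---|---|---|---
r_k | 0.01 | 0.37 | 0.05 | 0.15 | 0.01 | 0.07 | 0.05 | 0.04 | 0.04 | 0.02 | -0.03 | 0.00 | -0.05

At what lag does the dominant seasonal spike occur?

2

The largest autocorrelation is r_2 = 0.37, with a weaker echo at lag 4 (0.15); the remaining lags stay at or below 0.07.
The dominant spike at lag 2 indicates a seasonal period of 2.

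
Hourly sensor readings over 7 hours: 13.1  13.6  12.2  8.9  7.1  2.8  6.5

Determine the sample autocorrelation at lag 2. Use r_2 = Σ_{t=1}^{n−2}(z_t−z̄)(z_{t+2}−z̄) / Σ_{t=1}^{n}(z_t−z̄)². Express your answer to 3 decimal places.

0.121

Mean z̄ = (13.1 + 13.6 + 12.2 + 8.9 + 7.1 + 2.8 + 6.5)/7 = 9.1714
Deviations from mean: 3.9286, 4.4286, 3.0286, -0.2714, -2.0714, -6.3714, -2.6714
Numerator Σ_{t=1}^{5}(z_t−z̄)(z_{t+2}−z̄) = 11.6855
Denominator Σ(z_t−z̄)² = 96.3143
r_2 = 11.6855 / 96.3143 = 0.121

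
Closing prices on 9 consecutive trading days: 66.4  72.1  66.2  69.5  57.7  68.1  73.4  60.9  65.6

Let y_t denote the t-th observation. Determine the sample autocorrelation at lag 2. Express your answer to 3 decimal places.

Mean ȳ = (66.4 + 72.1 + 66.2 + 69.5 + 57.7 + 68.1 + 73.4 + 60.9 + 65.6)/9 = 66.6556
Numerator Σ_{t=1}^{7}(y_t−ȳ)(y_{t+2}−ȳ) = -52.0417
Denominator Σ(y_t−ȳ)² = 200.0222
r_2 = -52.0417 / 200.0222 = -0.260

-0.260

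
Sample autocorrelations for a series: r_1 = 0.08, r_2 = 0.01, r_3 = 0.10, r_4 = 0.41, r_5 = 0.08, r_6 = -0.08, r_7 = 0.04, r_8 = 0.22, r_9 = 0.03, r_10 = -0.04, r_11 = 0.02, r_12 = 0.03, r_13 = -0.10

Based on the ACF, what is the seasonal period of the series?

4

The largest autocorrelation is r_4 = 0.41, with a weaker echo at lag 8 (0.22); the remaining lags stay at or below 0.10.
The dominant spike at lag 4 indicates a seasonal period of 4.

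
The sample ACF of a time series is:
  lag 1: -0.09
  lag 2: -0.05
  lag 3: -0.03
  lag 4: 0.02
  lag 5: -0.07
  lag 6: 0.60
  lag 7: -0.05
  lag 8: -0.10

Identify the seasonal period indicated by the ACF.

6

The largest autocorrelation is r_6 = 0.60; the remaining lags stay at or below 0.02.
The dominant spike at lag 6 indicates a seasonal period of 6.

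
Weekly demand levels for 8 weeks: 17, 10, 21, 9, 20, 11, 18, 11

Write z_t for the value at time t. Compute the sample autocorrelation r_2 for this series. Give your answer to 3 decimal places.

Mean z̄ = (17 + 10 + 21 + 9 + 20 + 11 + 18 + 11)/8 = 14.6250
Deviations from mean: 2.3750, -4.6250, 6.3750, -5.6250, 5.3750, -3.6250, 3.3750, -3.6250
Σ(z_t−z̄)(z_{t+2}−z̄) = (15.1406) + (26.0156) + (34.2656) + (20.3906) + (18.1406) + (13.1406) = 127.0938
Denominator Σ(z_t−z̄)² = 165.8750
r_2 = 127.0938 / 165.8750 = 0.766

0.766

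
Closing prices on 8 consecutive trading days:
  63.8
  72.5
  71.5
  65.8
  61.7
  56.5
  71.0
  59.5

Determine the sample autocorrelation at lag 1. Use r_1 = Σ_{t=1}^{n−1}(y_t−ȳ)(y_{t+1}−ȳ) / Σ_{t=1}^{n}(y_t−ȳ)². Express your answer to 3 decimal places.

Mean ȳ = (63.8 + 72.5 + 71.5 + 65.8 + 61.7 + 56.5 + 71.0 + 59.5)/8 = 65.2875
Deviations from mean: -1.4875, 7.2125, 6.2125, 0.5125, -3.5875, -8.7875, 5.7125, -5.7875
Numerator Σ_{t=1}^{7}(y_t−ȳ)(y_{t+1}−ȳ) = -16.3102
Denominator Σ(y_t−ȳ)² = 249.3088
r_1 = -16.3102 / 249.3088 = -0.065

-0.065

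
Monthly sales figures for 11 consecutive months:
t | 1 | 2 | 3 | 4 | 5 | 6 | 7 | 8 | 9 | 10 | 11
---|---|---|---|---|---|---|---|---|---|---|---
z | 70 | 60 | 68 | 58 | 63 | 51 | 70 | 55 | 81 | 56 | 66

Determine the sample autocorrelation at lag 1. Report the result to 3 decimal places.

Mean z̄ = (70 + 60 + 68 + 58 + 63 + 51 + 70 + 55 + 81 + 56 + 66)/11 = 63.4545
Numerator Σ_{t=1}^{10}(z_t−z̄)(z_{t+1}−z̄) = -489.9339
Denominator Σ(z_t−z̄)² = 744.7273
r_1 = -489.9339 / 744.7273 = -0.658

-0.658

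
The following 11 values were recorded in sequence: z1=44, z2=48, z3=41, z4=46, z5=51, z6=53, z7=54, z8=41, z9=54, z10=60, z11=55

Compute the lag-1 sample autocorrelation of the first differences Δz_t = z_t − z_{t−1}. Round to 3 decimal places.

First differences Δz: 4, -7, 5, 5, 2, 1, -13, 13, 6, -5
Mean of differences = 1.1000
Numerator Σ(Δz_t−Δz̄)(Δz_{t+1}−Δz̄) = -174.4100
Denominator Σ(Δz_t−Δz̄)² = 506.9000
r_1(Δz) = -174.4100 / 506.9000 = -0.344

-0.344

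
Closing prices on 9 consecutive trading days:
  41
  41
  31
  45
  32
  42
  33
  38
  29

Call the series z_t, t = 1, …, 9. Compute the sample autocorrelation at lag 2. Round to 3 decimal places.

Mean z̄ = (41 + 41 + 31 + 45 + 32 + 42 + 33 + 38 + 29)/9 = 36.8889
Numerator Σ_{t=1}^{7}(z_t−z̄)(z_{t+2}−z̄) = 134.7531
Denominator Σ(z_t−z̄)² = 262.8889
r_2 = 134.7531 / 262.8889 = 0.513

0.513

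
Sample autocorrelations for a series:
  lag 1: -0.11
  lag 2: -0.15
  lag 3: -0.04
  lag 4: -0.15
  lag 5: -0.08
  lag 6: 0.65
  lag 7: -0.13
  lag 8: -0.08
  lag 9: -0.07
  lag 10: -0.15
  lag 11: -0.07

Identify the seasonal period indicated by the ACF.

6

The largest autocorrelation is r_6 = 0.65; the remaining lags stay at or below -0.04.
The dominant spike at lag 6 indicates a seasonal period of 6.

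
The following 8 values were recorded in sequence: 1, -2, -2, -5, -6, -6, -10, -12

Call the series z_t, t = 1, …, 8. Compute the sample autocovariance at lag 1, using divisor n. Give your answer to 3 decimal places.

8.461

Mean z̄ = (1 − 2 − 2 − 5 − 6 − 6 − 10 − 12)/8 = -5.2500
Deviations: 6.2500, 3.2500, 3.2500, 0.2500, -0.7500, -0.7500, -4.7500, -6.7500
Σ_{t=1}^{7}(z_t−z̄)(z_{t+1}−z̄) = 67.6875
γ_1 = 67.6875 / 8 = 8.461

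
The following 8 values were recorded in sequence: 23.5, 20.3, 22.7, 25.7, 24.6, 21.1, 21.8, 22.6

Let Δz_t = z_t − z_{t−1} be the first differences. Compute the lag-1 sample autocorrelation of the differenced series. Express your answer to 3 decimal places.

First differences Δz: -3.2, 2.4, 3.0, -1.1, -3.5, 0.7, 0.8
Mean of differences = -0.1286
Numerator Σ(Δz_t−Δz̄)(Δz_{t+1}−Δz̄) = -1.6437
Denominator Σ(Δz_t−Δz̄)² = 39.4743
r_1(Δz) = -1.6437 / 39.4743 = -0.042

-0.042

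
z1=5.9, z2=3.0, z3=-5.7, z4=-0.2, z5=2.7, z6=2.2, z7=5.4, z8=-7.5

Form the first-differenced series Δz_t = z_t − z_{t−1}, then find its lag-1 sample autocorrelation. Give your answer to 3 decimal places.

-0.183

First differences Δz: -2.9, -8.7, 5.5, 2.9, -0.5, 3.2, -12.9
Mean of differences = -1.9143
Numerator Σ(Δz_t−Δz̄)(Δz_{t+1}−Δz̄) = -50.0702
Denominator Σ(Δz_t−Δz̄)² = 274.0086
r_1(Δz) = -50.0702 / 274.0086 = -0.183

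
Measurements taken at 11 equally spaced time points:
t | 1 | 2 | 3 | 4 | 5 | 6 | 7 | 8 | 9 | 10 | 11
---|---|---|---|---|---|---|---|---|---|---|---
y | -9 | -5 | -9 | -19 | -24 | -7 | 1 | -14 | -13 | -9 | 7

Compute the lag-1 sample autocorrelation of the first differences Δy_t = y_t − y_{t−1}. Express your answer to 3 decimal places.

First differences Δy: 4, -4, -10, -5, 17, 8, -15, 1, 4, 16
Mean of differences = 1.6000
Numerator Σ(Δy_t−Δȳ)(Δy_{t+1}−Δȳ) = 61.8400
Denominator Σ(Δy_t−Δȳ)² = 982.4000
r_1(Δy) = 61.8400 / 982.4000 = 0.063

0.063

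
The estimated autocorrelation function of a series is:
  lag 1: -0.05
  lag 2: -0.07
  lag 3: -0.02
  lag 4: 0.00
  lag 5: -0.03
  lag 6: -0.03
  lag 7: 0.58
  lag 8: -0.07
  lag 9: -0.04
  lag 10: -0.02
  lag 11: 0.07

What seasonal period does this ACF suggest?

The largest autocorrelation is r_7 = 0.58; the remaining lags stay at or below 0.07.
The dominant spike at lag 7 indicates a seasonal period of 7.

7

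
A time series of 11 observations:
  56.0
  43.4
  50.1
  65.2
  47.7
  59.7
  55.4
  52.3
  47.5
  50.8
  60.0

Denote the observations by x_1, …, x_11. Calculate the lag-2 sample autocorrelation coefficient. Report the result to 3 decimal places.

Mean x̄ = (56.0 + 43.4 + 50.1 + 65.2 + 47.7 + 59.7 + 55.4 + 52.3 + 47.5 + 50.8 + 60.0)/11 = 53.4636
Numerator Σ_{t=1}^{9}(x_t−x̄)(x_{t+2}−x̄) = -99.9090
Denominator Σ(x_t−x̄)² = 419.3655
r_2 = -99.9090 / 419.3655 = -0.238

-0.238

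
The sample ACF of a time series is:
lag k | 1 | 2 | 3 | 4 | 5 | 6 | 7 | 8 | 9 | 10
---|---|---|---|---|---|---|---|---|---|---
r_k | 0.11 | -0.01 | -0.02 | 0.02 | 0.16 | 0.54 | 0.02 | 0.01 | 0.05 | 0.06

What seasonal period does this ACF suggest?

The largest autocorrelation is r_6 = 0.54; the remaining lags stay at or below 0.16.
The dominant spike at lag 6 indicates a seasonal period of 6.

6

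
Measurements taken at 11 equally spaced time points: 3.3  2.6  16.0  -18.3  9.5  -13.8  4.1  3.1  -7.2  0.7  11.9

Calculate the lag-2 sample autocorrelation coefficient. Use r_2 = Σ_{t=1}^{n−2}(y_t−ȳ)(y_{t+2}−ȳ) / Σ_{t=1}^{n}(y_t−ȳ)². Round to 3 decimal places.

Mean ȳ = (3.3 + 2.6 + 16.0 − 18.3 + 9.5 − 13.8 + 4.1 + 3.1 − 7.2 + 0.7 + 11.9)/11 = 1.0818
Numerator Σ_{t=1}^{9}(y_t−ȳ)(y_{t+2}−ȳ) = 297.6993
Denominator Σ(y_t−ȳ)² = 1096.7164
r_2 = 297.6993 / 1096.7164 = 0.271

0.271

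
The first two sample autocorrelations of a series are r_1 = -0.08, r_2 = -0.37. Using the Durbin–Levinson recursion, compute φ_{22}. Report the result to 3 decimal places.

φ_{22} = (r_2 − r_1²) / (1 − r_1²)
r_1² = (-0.08)² = 0.0064
Numerator = -0.37 − 0.0064 = -0.3764; denominator = 1 − 0.0064 = 0.9936
φ_{22} = -0.3764 / 0.9936 = -0.379

-0.379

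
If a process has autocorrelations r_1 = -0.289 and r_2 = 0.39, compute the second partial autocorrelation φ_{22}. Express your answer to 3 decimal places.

0.334

φ_{22} = (r_2 − r_1²) / (1 − r_1²)
r_1² = (-0.289)² = 0.083521
Numerator = 0.39 − 0.0835 = 0.3065; denominator = 1 − 0.0835 = 0.9165
φ_{22} = 0.3065 / 0.9165 = 0.334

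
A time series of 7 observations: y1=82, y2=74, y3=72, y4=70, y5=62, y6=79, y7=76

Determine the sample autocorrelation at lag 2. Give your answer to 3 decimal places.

-0.172

Mean ȳ = (82 + 74 + 72 + 70 + 62 + 79 + 76)/7 = 73.5714
Deviations from mean: 8.4286, 0.4286, -1.5714, -3.5714, -11.5714, 5.4286, 2.4286
Numerator Σ_{t=1}^{5}(y_t−ȳ)(y_{t+2}−ȳ) = -44.0816
Denominator Σ(y_t−ȳ)² = 255.7143
r_2 = -44.0816 / 255.7143 = -0.172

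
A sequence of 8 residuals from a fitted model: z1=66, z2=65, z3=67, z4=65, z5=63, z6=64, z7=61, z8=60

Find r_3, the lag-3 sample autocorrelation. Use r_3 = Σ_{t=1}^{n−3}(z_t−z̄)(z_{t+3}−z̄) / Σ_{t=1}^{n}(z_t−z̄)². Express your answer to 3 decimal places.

0.048

Mean z̄ = (66 + 65 + 67 + 65 + 63 + 64 + 61 + 60)/8 = 63.8750
Σ(z_t−z̄)(z_{t+3}−z̄) = (2.3906) + (-0.9844) + (0.3906) + (-3.2344) + (3.3906) = 1.9531
Denominator Σ(z_t−z̄)² = 40.8750
r_3 = 1.9531 / 40.8750 = 0.048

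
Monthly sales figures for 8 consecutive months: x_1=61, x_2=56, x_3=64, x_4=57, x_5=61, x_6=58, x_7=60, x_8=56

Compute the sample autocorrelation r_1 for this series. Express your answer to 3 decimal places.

-0.726

Mean x̄ = (61 + 56 + 64 + 57 + 61 + 58 + 60 + 56)/8 = 59.1250
Numerator Σ_{t=1}^{7}(x_t−x̄)(x_{t+1}−x̄) = -41.2656
Denominator Σ(x_t−x̄)² = 56.8750
r_1 = -41.2656 / 56.8750 = -0.726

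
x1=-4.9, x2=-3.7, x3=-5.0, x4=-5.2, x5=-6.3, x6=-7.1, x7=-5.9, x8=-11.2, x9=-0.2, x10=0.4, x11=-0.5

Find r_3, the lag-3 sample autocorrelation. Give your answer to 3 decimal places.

-0.272

Mean x̄ = (-4.9 − 3.7 − 5.0 − 5.2 − 6.3 − 7.1 − 5.9 − 11.2 − 0.2 + 0.4 − 0.5)/11 = -4.5091
Numerator Σ_{t=1}^{8}(x_t−x̄)(x_{t+3}−x̄) = -31.7802
Denominator Σ(x_t−x̄)² = 116.8891
r_3 = -31.7802 / 116.8891 = -0.272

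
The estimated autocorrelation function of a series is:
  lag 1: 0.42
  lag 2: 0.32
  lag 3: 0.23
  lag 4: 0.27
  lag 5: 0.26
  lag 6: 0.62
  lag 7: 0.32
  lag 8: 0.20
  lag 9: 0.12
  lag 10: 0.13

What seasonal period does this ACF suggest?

6

The largest autocorrelation is r_6 = 0.62; the remaining lags stay at or below 0.42. The elevated value at lag 1 (0.42), dropping to 0.32 at lag 2, reflects decaying short-term dependence rather than seasonality.
The dominant spike at lag 6 indicates a seasonal period of 6.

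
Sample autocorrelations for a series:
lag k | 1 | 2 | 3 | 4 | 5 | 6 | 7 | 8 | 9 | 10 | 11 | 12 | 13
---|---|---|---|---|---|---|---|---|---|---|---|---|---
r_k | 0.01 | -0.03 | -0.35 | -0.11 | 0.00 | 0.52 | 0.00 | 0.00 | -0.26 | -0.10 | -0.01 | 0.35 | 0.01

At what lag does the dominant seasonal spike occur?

The largest autocorrelation is r_6 = 0.52, with a weaker echo at lag 12 (0.35); the remaining lags stay at or below 0.01.
The dominant spike at lag 6 indicates a seasonal period of 6.

6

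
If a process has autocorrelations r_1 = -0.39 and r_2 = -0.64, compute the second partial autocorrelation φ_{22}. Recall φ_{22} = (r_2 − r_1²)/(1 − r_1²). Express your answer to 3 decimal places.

φ_{22} = (r_2 − r_1²) / (1 − r_1²)
r_1² = (-0.39)² = 0.1521
Numerator = -0.64 − 0.1521 = -0.7921; denominator = 1 − 0.1521 = 0.8479
φ_{22} = -0.7921 / 0.8479 = -0.934

-0.934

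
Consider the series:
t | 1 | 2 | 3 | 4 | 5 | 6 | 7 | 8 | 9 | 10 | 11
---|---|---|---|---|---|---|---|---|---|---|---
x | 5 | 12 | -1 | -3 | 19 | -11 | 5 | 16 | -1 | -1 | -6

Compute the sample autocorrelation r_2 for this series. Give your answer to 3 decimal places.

Mean x̄ = (5 + 12 − 1 − 3 + 19 − 11 + 5 + 16 − 1 − 1 − 6)/11 = 3.0909
Numerator Σ_{t=1}^{9}(x_t−x̄)(x_{t+2}−x̄) = -216.2893
Denominator Σ(x_t−x̄)² = 874.9091
r_2 = -216.2893 / 874.9091 = -0.247

-0.247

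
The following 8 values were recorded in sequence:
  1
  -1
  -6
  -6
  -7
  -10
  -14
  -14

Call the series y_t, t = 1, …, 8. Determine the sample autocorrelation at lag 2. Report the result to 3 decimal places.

0.152

Mean ȳ = (1 − 1 − 6 − 6 − 7 − 10 − 14 − 14)/8 = -7.1250
Deviations from mean: 8.1250, 6.1250, 1.1250, 1.1250, 0.1250, -2.8750, -6.8750, -6.8750
Numerator Σ_{t=1}^{6}(y_t−ȳ)(y_{t+2}−ȳ) = 31.8438
Denominator Σ(y_t−ȳ)² = 208.8750
r_2 = 31.8438 / 208.8750 = 0.152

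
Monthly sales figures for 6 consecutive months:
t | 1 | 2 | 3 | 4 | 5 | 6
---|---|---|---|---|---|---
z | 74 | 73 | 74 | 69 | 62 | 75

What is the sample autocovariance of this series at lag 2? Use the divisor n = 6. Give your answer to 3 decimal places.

Mean z̄ = (74 + 73 + 74 + 69 + 62 + 75)/6 = 71.1667
Σ_{t=1}^{4}(z_t−z̄)(z_{t+2}−z̄) = -30.2222
γ_2 = -30.2222 / 6 = -5.037

-5.037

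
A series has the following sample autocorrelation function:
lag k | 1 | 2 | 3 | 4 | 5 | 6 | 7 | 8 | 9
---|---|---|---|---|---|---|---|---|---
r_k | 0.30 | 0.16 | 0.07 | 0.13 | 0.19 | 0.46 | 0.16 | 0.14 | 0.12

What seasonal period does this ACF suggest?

The largest autocorrelation is r_6 = 0.46; the remaining lags stay at or below 0.30. The elevated value at lag 1 (0.30), dropping to 0.16 at lag 2, reflects decaying short-term dependence rather than seasonality.
The dominant spike at lag 6 indicates a seasonal period of 6.

6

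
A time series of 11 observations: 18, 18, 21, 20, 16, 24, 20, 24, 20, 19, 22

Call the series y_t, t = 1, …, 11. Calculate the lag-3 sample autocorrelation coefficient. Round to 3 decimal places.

0.051

Mean ȳ = (18 + 18 + 21 + 20 + 16 + 24 + 20 + 24 + 20 + 19 + 22)/11 = 20.1818
Numerator Σ_{t=1}^{8}(y_t−ȳ)(y_{t+3}−ȳ) = 3.1736
Denominator Σ(y_t−ȳ)² = 61.6364
r_3 = 3.1736 / 61.6364 = 0.051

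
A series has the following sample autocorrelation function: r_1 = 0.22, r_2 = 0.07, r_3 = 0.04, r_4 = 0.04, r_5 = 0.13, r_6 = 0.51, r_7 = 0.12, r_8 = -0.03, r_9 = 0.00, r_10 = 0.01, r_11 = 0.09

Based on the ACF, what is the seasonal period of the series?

The largest autocorrelation is r_6 = 0.51; the remaining lags stay at or below 0.22. The elevated value at lag 1 (0.22), dropping to 0.07 at lag 2, reflects decaying short-term dependence rather than seasonality.
The dominant spike at lag 6 indicates a seasonal period of 6.

6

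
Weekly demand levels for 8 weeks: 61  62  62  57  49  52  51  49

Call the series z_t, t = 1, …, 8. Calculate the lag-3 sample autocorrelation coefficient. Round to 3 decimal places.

-0.094

Mean z̄ = (61 + 62 + 62 + 57 + 49 + 52 + 51 + 49)/8 = 55.3750
Σ(z_t−z̄)(z_{t+3}−z̄) = (9.1406) + (-42.2344) + (-22.3594) + (-7.1094) + (40.6406) = -21.9219
Denominator Σ(z_t−z̄)² = 233.8750
r_3 = -21.9219 / 233.8750 = -0.094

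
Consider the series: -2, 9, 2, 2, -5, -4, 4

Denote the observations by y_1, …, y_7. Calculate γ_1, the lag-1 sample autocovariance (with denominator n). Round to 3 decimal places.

Mean ȳ = (-2 + 9 + 2 + 2 − 5 − 4 + 4)/7 = 0.8571
Σ_{t=1}^{6}(y_t−ȳ)(y_{t+1}−ȳ) = -6.1633
γ_1 = -6.1633 / 7 = -0.880

-0.880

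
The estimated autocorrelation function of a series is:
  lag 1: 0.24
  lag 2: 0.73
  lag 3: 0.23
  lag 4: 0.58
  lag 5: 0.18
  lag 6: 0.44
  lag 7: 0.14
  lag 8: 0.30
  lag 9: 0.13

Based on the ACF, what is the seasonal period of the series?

2

The largest autocorrelation is r_2 = 0.73, with weaker echoes at lags 4 (0.58), 6 (0.44) and 8 (0.30); the remaining lags stay at or below 0.24.
The dominant spike at lag 2 indicates a seasonal period of 2.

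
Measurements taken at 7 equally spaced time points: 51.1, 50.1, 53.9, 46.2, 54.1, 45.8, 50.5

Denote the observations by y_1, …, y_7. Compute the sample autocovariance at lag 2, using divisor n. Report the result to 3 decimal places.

5.253

Mean ȳ = (51.1 + 50.1 + 53.9 + 46.2 + 54.1 + 45.8 + 50.5)/7 = 50.2429
Σ_{t=1}^{5}(y_t−ȳ)(y_{t+2}−ȳ) = 36.7720
γ_2 = 36.7720 / 7 = 5.253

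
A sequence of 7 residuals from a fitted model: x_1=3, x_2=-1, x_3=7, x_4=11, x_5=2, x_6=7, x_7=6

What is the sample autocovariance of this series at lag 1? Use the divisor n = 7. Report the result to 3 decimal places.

-1.429

Mean x̄ = (3 − 1 + 7 + 11 + 2 + 7 + 6)/7 = 5.0000
Deviations: -2.0000, -6.0000, 2.0000, 6.0000, -3.0000, 2.0000, 1.0000
Σ_{t=1}^{6}(x_t−x̄)(x_{t+1}−x̄) = -10.0000
γ_1 = -10.0000 / 7 = -1.429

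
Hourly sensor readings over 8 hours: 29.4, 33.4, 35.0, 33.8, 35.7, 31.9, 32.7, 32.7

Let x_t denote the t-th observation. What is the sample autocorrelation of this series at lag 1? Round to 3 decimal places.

Mean x̄ = (29.4 + 33.4 + 35.0 + 33.8 + 35.7 + 31.9 + 32.7 + 32.7)/8 = 33.0750
Deviations from mean: -3.6750, 0.3250, 1.9250, 0.7250, 2.6250, -1.1750, -0.3750, -0.3750
Numerator Σ_{t=1}^{7}(x_t−x̄)(x_{t+1}−x̄) = 0.2269
Denominator Σ(x_t−x̄)² = 26.3950
r_1 = 0.2269 / 26.3950 = 0.009

0.009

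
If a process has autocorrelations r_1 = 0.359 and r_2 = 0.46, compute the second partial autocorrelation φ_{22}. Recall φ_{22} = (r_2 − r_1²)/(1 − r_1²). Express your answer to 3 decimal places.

0.380

φ_{22} = (r_2 − r_1²) / (1 − r_1²)
r_1² = (0.359)² = 0.128881
Numerator = 0.46 − 0.1289 = 0.3311; denominator = 1 − 0.1289 = 0.8711
φ_{22} = 0.3311 / 0.8711 = 0.380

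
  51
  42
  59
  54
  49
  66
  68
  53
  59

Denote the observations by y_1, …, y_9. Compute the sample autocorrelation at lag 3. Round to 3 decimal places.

0.303

Mean ȳ = (51 + 42 + 59 + 54 + 49 + 66 + 68 + 53 + 59)/9 = 55.6667
Σ(y_t−ȳ)(y_{t+3}−ȳ) = (7.7778) + (91.1111) + (34.4444) + (-20.5556) + (17.7778) + (34.4444) = 165.0000
Denominator Σ(y_t−ȳ)² = 544.0000
r_3 = 165.0000 / 544.0000 = 0.303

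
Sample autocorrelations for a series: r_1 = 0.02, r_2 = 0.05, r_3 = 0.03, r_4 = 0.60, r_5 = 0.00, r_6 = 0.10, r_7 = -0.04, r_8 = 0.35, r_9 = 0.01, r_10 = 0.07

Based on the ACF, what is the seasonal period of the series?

The largest autocorrelation is r_4 = 0.60, with a weaker echo at lag 8 (0.35); the remaining lags stay at or below 0.10.
The dominant spike at lag 4 indicates a seasonal period of 4.

4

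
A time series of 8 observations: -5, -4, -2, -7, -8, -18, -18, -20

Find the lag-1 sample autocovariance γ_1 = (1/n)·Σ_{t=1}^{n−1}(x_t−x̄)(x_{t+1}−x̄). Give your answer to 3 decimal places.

29.586

Mean x̄ = (-5 − 4 − 2 − 7 − 8 − 18 − 18 − 20)/8 = -10.2500
Deviations: 5.2500, 6.2500, 8.2500, 3.2500, 2.2500, -7.7500, -7.7500, -9.7500
Σ_{t=1}^{7}(x_t−x̄)(x_{t+1}−x̄) = 236.6875
γ_1 = 236.6875 / 8 = 29.586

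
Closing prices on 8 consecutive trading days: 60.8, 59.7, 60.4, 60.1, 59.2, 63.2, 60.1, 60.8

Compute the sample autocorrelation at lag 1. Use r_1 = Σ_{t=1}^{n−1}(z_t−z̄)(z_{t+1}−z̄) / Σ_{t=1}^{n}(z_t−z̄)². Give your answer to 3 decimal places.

-0.425

Mean z̄ = (60.8 + 59.7 + 60.4 + 60.1 + 59.2 + 63.2 + 60.1 + 60.8)/8 = 60.5375
Deviations from mean: 0.2625, -0.8375, -0.1375, -0.4375, -1.3375, 2.6625, -0.4375, 0.2625
Σ(z_t−z̄)(z_{t+1}−z̄) = (-0.2198) + (0.1152) + (0.0602) + (0.5852) + (-3.5611) + (-1.1648) + (-0.1148) = -4.3002
Denominator Σ(z_t−z̄)² = 10.1188
r_1 = -4.3002 / 10.1188 = -0.425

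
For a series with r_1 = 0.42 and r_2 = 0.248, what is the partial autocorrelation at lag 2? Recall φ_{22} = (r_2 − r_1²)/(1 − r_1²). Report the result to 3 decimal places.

φ_{22} = (r_2 − r_1²) / (1 − r_1²)
r_1² = (0.42)² = 0.1764
Numerator = 0.248 − 0.1764 = 0.0716; denominator = 1 − 0.1764 = 0.8236
φ_{22} = 0.0716 / 0.8236 = 0.087

0.087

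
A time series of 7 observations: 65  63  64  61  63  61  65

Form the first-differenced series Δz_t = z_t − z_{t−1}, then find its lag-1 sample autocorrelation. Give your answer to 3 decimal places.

First differences Δz: -2, 1, -3, 2, -2, 4
Mean of differences = 0.0000
Numerator Σ(Δz_t−Δz̄)(Δz_{t+1}−Δz̄) = -23.0000
Denominator Σ(Δz_t−Δz̄)² = 38.0000
r_1(Δz) = -23.0000 / 38.0000 = -0.605

-0.605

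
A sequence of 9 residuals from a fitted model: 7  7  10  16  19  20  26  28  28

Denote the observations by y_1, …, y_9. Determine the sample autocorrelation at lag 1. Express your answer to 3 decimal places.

0.727

Mean ȳ = (7 + 7 + 10 + 16 + 19 + 20 + 26 + 28 + 28)/9 = 17.8889
Numerator Σ_{t=1}^{8}(y_t−ȳ)(y_{t+1}−ȳ) = 420.9877
Denominator Σ(y_t−ȳ)² = 578.8889
r_1 = 420.9877 / 578.8889 = 0.727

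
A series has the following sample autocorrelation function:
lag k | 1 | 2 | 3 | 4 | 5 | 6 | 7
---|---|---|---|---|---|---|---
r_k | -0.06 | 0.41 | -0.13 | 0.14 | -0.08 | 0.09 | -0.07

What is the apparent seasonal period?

2

The largest autocorrelation is r_2 = 0.41; the remaining lags stay at or below 0.14.
The dominant spike at lag 2 indicates a seasonal period of 2.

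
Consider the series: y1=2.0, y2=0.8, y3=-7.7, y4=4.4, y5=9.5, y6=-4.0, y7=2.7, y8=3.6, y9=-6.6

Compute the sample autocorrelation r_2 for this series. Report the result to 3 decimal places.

-0.448

Mean ȳ = (2.0 + 0.8 − 7.7 + 4.4 + 9.5 − 4.0 + 2.7 + 3.6 − 6.6)/9 = 0.5222
Numerator Σ_{t=1}^{7}(y_t−ȳ)(y_{t+2}−ȳ) = -112.3043
Denominator Σ(y_t−ȳ)² = 250.8956
r_2 = -112.3043 / 250.8956 = -0.448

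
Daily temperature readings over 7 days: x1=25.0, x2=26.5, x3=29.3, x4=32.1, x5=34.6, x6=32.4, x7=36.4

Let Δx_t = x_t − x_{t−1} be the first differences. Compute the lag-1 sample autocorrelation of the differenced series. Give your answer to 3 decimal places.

-0.432

First differences Δx: 1.5, 2.8, 2.8, 2.5, -2.2, 4.0
Mean of differences = 1.9000
Numerator Σ(Δx_t−Δx̄)(Δx_{t+1}−Δx̄) = -10.0800
Denominator Σ(Δx_t−Δx̄)² = 23.3600
r_1(Δx) = -10.0800 / 23.3600 = -0.432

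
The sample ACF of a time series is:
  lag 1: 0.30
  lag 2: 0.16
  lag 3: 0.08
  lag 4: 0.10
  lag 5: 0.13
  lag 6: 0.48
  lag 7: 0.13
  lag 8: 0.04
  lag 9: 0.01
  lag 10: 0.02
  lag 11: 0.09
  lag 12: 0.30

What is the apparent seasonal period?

The largest autocorrelation is r_6 = 0.48; the remaining lags stay at or below 0.30. The elevated value at lag 1 (0.30), dropping to 0.16 at lag 2, reflects decaying short-term dependence rather than seasonality.
The dominant spike at lag 6 indicates a seasonal period of 6.

6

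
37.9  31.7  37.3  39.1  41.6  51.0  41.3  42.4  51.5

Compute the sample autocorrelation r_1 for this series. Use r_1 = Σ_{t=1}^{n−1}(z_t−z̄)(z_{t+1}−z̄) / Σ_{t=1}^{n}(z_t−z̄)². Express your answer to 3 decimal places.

0.292

Mean z̄ = (37.9 + 31.7 + 37.3 + 39.1 + 41.6 + 51.0 + 41.3 + 42.4 + 51.5)/9 = 41.5333
Numerator Σ_{t=1}^{8}(z_t−z̄)(z_{t+1}−z̄) = 94.3522
Denominator Σ(z_t−z̄)² = 323.5000
r_1 = 94.3522 / 323.5000 = 0.292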